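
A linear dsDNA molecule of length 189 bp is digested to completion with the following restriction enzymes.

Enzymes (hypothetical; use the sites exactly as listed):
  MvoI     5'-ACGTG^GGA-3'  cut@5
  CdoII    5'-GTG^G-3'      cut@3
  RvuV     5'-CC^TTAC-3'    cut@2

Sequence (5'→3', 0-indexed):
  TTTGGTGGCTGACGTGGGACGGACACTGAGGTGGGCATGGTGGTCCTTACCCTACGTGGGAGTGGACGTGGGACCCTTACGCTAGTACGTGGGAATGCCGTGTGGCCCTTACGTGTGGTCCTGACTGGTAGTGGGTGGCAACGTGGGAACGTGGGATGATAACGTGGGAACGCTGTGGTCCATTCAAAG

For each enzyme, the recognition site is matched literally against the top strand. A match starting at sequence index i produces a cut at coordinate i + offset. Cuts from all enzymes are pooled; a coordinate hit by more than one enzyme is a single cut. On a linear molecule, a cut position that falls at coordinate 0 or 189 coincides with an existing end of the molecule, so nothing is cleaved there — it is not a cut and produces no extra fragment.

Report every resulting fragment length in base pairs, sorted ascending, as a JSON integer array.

Site scan:
  MvoI (ACGTGGGA, off=5): starts [11, 53, 65, 86, 140, 148, 161] → cuts [16, 58, 70, 91, 145, 153, 166]
  CdoII (GTGG, off=3): starts [4, 13, 30, 39, 55, 61, 67, 88, 101, 114, 130, 134, 142, 150, 163, 174] → cuts [7, 16, 33, 42, 58, 64, 70, 91, 104, 117, 133, 137, 145, 153, 166, 177]
  RvuV (CCTTAC, off=2): starts [44, 74, 106] → cuts [46, 76, 108]

All cut coordinates (distinct, sorted): [7, 16, 33, 42, 46, 58, 64, 70, 76, 91, 104, 108, 117, 133, 137, 145, 153, 166, 177]

Fragments:
  [0,7): 7 bp
  [7,16): 9 bp
  [16,33): 17 bp
  [33,42): 9 bp
  [42,46): 4 bp
  [46,58): 12 bp
  [58,64): 6 bp
  [64,70): 6 bp
  [70,76): 6 bp
  [76,91): 15 bp
  [91,104): 13 bp
  [104,108): 4 bp
  [108,117): 9 bp
  [117,133): 16 bp
  [133,137): 4 bp
  [137,145): 8 bp
  [145,153): 8 bp
  [153,166): 13 bp
  [166,177): 11 bp
  [177,189): 12 bp

[4,4,4,6,6,6,7,8,8,9,9,9,11,12,12,13,13,15,16,17]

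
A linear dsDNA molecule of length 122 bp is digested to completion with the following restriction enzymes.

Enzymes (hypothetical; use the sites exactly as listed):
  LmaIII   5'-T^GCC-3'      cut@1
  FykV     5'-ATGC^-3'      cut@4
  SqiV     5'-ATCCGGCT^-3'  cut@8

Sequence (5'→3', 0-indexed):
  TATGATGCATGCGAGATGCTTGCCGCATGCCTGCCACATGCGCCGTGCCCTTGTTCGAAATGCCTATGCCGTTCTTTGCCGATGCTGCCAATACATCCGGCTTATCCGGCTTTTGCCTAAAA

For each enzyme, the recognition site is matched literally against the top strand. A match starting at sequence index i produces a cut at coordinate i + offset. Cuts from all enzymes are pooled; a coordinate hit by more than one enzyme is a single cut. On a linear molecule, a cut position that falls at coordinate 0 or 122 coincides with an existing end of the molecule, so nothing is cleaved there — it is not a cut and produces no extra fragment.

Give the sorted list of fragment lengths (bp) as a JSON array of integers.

Scan for sites:
  LmaIII (TGCC, off=1): starts [20, 27, 31, 45, 60, 66, 76, 85, 113] → cuts [21, 28, 32, 46, 61, 67, 77, 86, 114]
  FykV (ATGC, off=4): starts [4, 8, 15, 26, 37, 59, 65, 81] → cuts [8, 12, 19, 30, 41, 63, 69, 85]
  SqiV (ATCCGGCT, off=8): starts [94, 103] → cuts [102, 111]

Pooled cuts: [8, 12, 19, 21, 28, 30, 32, 41, 46, 61, 63, 67, 69, 77, 85, 86, 102, 111, 114]

Fragment lengths:
  [0,8): 8 bp
  [8,12): 4 bp
  [12,19): 7 bp
  [19,21): 2 bp
  [21,28): 7 bp
  [28,30): 2 bp
  [30,32): 2 bp
  [32,41): 9 bp
  [41,46): 5 bp
  [46,61): 15 bp
  [61,63): 2 bp
  [63,67): 4 bp
  [67,69): 2 bp
  [69,77): 8 bp
  [77,85): 8 bp
  [85,86): 1 bp
  [86,102): 16 bp
  [102,111): 9 bp
  [111,114): 3 bp
  [114,122): 8 bp

[1,2,2,2,2,2,3,4,4,5,7,7,8,8,8,8,9,9,15,16]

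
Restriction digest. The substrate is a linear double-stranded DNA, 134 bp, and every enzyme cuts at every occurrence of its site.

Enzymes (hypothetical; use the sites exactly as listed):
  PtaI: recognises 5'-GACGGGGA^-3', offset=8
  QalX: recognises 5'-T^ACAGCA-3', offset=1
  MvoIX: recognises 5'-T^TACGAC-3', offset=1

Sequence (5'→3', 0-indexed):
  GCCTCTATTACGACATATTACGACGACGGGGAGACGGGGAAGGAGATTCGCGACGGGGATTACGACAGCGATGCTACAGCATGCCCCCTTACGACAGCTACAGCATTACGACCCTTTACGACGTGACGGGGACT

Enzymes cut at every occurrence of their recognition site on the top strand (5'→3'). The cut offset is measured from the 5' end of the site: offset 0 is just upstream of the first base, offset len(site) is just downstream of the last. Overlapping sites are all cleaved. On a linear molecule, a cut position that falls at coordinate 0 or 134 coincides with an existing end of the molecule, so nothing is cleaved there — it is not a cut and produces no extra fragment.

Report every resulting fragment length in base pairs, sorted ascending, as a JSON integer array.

Per-enzyme occurrences:
  PtaI GACGGGGA/8: at [24, 32, 51, 124] ⇒ [32, 40, 59, 132]
  QalX TACAGCA/1: at [74, 98] ⇒ [75, 99]
  MvoIX TTACGAC/1: at [7, 17, 59, 88, 105, 115] ⇒ [8, 18, 60, 89, 106, 116]

Pooled cuts: [8, 18, 32, 40, 59, 60, 75, 89, 99, 106, 116, 132]

Fragments:
  [0,8): 8 bp
  [8,18): 10 bp
  [18,32): 14 bp
  [32,40): 8 bp
  [40,59): 19 bp
  [59,60): 1 bp
  [60,75): 15 bp
  [75,89): 14 bp
  [89,99): 10 bp
  [99,106): 7 bp
  [106,116): 10 bp
  [116,132): 16 bp
  [132,134): 2 bp

[1,2,7,8,8,10,10,10,14,14,15,16,19]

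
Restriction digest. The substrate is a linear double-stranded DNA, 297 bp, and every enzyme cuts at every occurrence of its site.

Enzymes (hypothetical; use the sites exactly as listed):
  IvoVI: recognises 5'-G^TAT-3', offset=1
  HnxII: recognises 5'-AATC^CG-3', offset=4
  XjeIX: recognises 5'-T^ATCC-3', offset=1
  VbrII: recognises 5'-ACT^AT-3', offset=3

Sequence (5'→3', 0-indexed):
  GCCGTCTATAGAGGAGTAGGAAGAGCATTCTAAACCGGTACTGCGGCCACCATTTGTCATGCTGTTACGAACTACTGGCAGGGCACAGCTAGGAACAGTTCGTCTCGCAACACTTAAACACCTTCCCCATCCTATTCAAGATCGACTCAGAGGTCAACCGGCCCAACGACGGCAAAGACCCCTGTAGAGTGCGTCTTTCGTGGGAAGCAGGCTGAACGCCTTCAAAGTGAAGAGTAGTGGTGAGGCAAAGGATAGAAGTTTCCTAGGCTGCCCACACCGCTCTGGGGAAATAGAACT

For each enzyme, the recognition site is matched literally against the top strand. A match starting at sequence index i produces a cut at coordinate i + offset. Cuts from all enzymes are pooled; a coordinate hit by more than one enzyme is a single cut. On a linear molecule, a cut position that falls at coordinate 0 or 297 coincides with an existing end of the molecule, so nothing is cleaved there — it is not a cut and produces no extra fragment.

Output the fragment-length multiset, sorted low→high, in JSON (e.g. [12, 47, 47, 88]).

Per-enzyme occurrences:
  IvoVI (GTAT, off=1): no sites
  HnxII (AATCCG, off=4): no sites
  XjeIX (TATCC, off=1): no sites
  VbrII (ACTAT, off=3): no sites

Pooled cuts: ∅

Fragment lengths:
  no cuts → one linear fragment of 297 bp

[297]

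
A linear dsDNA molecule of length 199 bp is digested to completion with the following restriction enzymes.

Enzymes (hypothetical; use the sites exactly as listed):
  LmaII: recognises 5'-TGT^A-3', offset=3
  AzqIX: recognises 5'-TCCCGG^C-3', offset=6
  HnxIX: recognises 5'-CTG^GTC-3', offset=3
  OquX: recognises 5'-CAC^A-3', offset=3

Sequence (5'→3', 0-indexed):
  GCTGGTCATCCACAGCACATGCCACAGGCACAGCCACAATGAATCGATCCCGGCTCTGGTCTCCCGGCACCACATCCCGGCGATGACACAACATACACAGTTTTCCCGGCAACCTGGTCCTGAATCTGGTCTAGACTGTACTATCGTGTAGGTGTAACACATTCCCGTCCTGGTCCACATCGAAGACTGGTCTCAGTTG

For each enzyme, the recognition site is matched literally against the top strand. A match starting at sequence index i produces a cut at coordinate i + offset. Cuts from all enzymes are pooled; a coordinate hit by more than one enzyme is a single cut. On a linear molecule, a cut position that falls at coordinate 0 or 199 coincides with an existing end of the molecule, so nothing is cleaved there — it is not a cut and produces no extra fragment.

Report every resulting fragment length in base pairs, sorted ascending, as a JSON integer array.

[4,5,5,5,6,6,6,6,6,7,7,7,9,9,9,9,10,10,11,11,11,12,12,16]

Site scan:
  LmaII TGTA/3: at [136, 146, 152] ⇒ [139, 149, 155]
  AzqIX TCCCGGC/6: at [47, 61, 74, 103] ⇒ [53, 67, 80, 109]
  HnxIX CTGGTC/3: at [1, 55, 113, 125, 169, 186] ⇒ [4, 58, 116, 128, 172, 189]
  OquX CACA/3: at [10, 15, 22, 28, 34, 70, 86, 95, 157, 175] ⇒ [13, 18, 25, 31, 37, 73, 89, 98, 160, 178]

Pooled cuts: [4, 13, 18, 25, 31, 37, 53, 58, 67, 73, 80, 89, 98, 109, 116, 128, 139, 149, 155, 160, 172, 178, 189]

Fragment lengths:
  [0,4): 4 bp
  [4,13): 9 bp
  [13,18): 5 bp
  [18,25): 7 bp
  [25,31): 6 bp
  [31,37): 6 bp
  [37,53): 16 bp
  [53,58): 5 bp
  [58,67): 9 bp
  [67,73): 6 bp
  [73,80): 7 bp
  [80,89): 9 bp
  [89,98): 9 bp
  [98,109): 11 bp
  [109,116): 7 bp
  [116,128): 12 bp
  [128,139): 11 bp
  [139,149): 10 bp
  [149,155): 6 bp
  [155,160): 5 bp
  [160,172): 12 bp
  [172,178): 6 bp
  [178,189): 11 bp
  [189,199): 10 bp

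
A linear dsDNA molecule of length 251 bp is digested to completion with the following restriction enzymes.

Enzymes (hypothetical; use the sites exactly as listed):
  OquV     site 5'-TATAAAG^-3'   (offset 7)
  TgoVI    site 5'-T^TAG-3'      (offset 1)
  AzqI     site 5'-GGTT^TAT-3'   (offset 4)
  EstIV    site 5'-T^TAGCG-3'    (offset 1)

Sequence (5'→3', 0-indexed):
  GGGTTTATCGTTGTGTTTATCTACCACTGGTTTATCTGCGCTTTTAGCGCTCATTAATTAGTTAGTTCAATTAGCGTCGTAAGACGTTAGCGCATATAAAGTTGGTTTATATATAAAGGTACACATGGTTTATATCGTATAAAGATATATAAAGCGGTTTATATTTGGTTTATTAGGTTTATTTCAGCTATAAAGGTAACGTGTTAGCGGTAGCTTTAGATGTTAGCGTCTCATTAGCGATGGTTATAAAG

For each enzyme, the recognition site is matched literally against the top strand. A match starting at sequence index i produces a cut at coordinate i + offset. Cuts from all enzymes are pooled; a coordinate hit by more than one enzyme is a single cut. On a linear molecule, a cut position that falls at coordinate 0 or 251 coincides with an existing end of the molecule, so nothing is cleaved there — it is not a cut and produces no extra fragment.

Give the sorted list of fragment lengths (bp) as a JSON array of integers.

[3,4,5,5,6,6,7,9,9,10,11,11,11,12,12,12,14,14,14,16,16,17,27]

Site scan:
  OquV TATAAAG/7: at [94, 111, 137, 147, 188, 244] ⇒ [101, 118, 144, 154, 195] (position 251 is a terminus of the linear molecule — no cut)
  TgoVI TTAG/1: at [43, 57, 61, 70, 86, 172, 203, 215, 222, 233] ⇒ [44, 58, 62, 71, 87, 173, 204, 216, 223, 234]
  AzqI GGTTTAT/4: at [1, 28, 103, 126, 155, 166, 175] ⇒ [5, 32, 107, 130, 159, 170, 179]
  EstIV TTAGCG/1: at [43, 70, 86, 203, 222, 233] ⇒ [44, 71, 87, 204, 223, 234]

Pooled cuts: [5, 32, 44, 58, 62, 71, 87, 101, 107, 118, 130, 144, 154, 159, 170, 173, 179, 195, 204, 216, 223, 234]

Fragment lengths:
  [0,5): 5 bp
  [5,32): 27 bp
  [32,44): 12 bp
  [44,58): 14 bp
  [58,62): 4 bp
  [62,71): 9 bp
  [71,87): 16 bp
  [87,101): 14 bp
  [101,107): 6 bp
  [107,118): 11 bp
  [118,130): 12 bp
  [130,144): 14 bp
  [144,154): 10 bp
  [154,159): 5 bp
  [159,170): 11 bp
  [170,173): 3 bp
  [173,179): 6 bp
  [179,195): 16 bp
  [195,204): 9 bp
  [204,216): 12 bp
  [216,223): 7 bp
  [223,234): 11 bp
  [234,251): 17 bp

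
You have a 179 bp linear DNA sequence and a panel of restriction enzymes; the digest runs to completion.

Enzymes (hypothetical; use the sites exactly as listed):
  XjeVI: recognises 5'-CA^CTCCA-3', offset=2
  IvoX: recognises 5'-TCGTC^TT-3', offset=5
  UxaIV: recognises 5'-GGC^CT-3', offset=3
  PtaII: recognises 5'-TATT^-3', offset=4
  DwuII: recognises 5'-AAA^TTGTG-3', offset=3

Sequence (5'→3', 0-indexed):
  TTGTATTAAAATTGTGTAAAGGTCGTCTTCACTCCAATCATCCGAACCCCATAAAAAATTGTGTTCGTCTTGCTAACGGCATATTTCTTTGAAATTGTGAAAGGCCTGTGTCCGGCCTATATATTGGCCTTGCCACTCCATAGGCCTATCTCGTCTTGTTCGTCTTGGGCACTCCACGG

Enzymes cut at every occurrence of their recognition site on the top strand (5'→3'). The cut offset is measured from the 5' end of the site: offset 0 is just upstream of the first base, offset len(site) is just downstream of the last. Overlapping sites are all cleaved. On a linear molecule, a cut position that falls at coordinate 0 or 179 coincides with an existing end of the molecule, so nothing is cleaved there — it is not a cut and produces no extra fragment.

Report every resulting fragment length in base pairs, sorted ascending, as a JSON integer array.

[3,4,4,7,7,7,8,9,9,9,10,10,11,11,11,16,16,27]

Scan for sites:
  XjeVI (CACTCCA, off=2): starts [29, 133, 169] → cuts [31, 135, 171]
  IvoX (TCGTCTT, off=5): starts [22, 64, 150, 159] → cuts [27, 69, 155, 164]
  UxaIV (GGCCT, off=3): starts [102, 113, 125, 142] → cuts [105, 116, 128, 145]
  PtaII (TATT, off=4): starts [3, 81, 121] → cuts [7, 85, 125]
  DwuII (AAATTGTG, off=3): starts [8, 55, 91] → cuts [11, 58, 94]

All cut coordinates (distinct, sorted): [7, 11, 27, 31, 58, 69, 85, 94, 105, 116, 125, 128, 135, 145, 155, 164, 171]

Fragments:
  [0,7): 7 bp
  [7,11): 4 bp
  [11,27): 16 bp
  [27,31): 4 bp
  [31,58): 27 bp
  [58,69): 11 bp
  [69,85): 16 bp
  [85,94): 9 bp
  [94,105): 11 bp
  [105,116): 11 bp
  [116,125): 9 bp
  [125,128): 3 bp
  [128,135): 7 bp
  [135,145): 10 bp
  [145,155): 10 bp
  [155,164): 9 bp
  [164,171): 7 bp
  [171,179): 8 bp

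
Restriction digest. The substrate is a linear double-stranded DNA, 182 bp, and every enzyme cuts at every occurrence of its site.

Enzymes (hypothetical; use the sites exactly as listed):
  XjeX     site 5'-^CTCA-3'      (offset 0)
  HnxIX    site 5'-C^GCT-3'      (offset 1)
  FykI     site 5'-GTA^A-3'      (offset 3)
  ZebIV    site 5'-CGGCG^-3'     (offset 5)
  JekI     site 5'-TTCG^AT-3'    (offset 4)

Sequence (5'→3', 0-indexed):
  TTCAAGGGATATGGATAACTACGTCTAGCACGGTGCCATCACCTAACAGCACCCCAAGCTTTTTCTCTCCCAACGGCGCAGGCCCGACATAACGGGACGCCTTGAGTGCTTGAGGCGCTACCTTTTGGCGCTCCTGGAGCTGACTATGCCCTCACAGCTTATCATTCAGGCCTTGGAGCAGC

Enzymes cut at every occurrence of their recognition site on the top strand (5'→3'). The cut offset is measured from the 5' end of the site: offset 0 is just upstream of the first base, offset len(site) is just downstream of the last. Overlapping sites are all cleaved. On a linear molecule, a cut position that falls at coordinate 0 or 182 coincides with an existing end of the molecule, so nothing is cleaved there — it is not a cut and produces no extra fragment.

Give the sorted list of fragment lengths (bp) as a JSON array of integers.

Site scan:
  XjeX (CTCA, off=0): starts [150] → cuts [150]
  HnxIX (CGCT, off=1): starts [115, 128] → cuts [116, 129]
  FykI (GTAA, off=3): no sites
  ZebIV (CGGCG, off=5): starts [73] → cuts [78]
  JekI (TTCGAT, off=4): no sites

All cut coordinates (distinct, sorted): [78, 116, 129, 150]

Fragment lengths:
  [0,78): 78 bp
  [78,116): 38 bp
  [116,129): 13 bp
  [129,150): 21 bp
  [150,182): 32 bp

[13,21,32,38,78]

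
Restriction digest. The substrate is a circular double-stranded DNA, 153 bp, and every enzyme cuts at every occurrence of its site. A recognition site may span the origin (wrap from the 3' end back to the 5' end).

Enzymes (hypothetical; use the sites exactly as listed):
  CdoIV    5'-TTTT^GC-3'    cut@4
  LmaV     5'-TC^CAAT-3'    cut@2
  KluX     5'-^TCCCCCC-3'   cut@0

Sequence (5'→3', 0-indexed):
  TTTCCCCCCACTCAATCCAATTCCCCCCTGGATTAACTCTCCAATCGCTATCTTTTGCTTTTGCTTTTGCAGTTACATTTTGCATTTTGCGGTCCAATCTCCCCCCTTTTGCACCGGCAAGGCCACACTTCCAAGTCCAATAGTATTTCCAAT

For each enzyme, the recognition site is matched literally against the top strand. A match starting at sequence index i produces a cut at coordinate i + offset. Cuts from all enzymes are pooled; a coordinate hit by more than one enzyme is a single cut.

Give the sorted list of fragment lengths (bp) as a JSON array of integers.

[4,5,6,6,6,6,7,11,12,13,15,15,20,27]

Scan for sites:
  CdoIV (TTTTGC, off=4): starts [52, 58, 64, 77, 84, 106] → cuts [56, 62, 68, 81, 88, 110]
  LmaV (TCCAAT, off=2): starts [15, 39, 92, 135, 147] → cuts [17, 41, 94, 137, 149]
  KluX (TCCCCCC, off=0): starts [2, 21, 99] → cuts [2, 21, 99]

Pooled cuts: [2, 17, 21, 41, 56, 62, 68, 81, 88, 94, 99, 110, 137, 149]

Fragments:
  2→17: 15 bp
  17→21: 4 bp
  21→41: 20 bp
  41→56: 15 bp
  56→62: 6 bp
  62→68: 6 bp
  68→81: 13 bp
  81→88: 7 bp
  88→94: 6 bp
  94→99: 5 bp
  99→110: 11 bp
  110→137: 27 bp
  137→149: 12 bp
  149→2 (wrap): 153-149+2 = 6 bp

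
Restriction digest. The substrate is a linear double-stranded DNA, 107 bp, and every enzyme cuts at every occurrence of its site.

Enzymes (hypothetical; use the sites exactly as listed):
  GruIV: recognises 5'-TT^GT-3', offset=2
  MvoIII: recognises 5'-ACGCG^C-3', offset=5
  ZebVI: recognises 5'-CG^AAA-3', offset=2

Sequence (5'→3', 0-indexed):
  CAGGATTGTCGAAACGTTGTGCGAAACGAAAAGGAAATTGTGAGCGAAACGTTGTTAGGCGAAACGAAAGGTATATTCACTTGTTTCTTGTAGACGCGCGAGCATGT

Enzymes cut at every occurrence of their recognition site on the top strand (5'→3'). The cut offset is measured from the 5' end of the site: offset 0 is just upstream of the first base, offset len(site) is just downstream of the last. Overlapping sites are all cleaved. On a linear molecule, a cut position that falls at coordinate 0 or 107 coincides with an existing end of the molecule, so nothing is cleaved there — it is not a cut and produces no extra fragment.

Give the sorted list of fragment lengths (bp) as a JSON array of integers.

Site scan:
  GruIV (TTGT, off=2): starts [5, 16, 37, 51, 80, 87] → cuts [7, 18, 39, 53, 82, 89]
  MvoIII (ACGCGC, off=5): starts [93] → cuts [98]
  ZebVI (CGAAA, off=2): starts [9, 21, 26, 44, 59, 64] → cuts [11, 23, 28, 46, 61, 66]

All cut coordinates (distinct, sorted): [7, 11, 18, 23, 28, 39, 46, 53, 61, 66, 82, 89, 98]

Fragment lengths:
  [0,7): 7 bp
  [7,11): 4 bp
  [11,18): 7 bp
  [18,23): 5 bp
  [23,28): 5 bp
  [28,39): 11 bp
  [39,46): 7 bp
  [46,53): 7 bp
  [53,61): 8 bp
  [61,66): 5 bp
  [66,82): 16 bp
  [82,89): 7 bp
  [89,98): 9 bp
  [98,107): 9 bp

[4,5,5,5,7,7,7,7,7,8,9,9,11,16]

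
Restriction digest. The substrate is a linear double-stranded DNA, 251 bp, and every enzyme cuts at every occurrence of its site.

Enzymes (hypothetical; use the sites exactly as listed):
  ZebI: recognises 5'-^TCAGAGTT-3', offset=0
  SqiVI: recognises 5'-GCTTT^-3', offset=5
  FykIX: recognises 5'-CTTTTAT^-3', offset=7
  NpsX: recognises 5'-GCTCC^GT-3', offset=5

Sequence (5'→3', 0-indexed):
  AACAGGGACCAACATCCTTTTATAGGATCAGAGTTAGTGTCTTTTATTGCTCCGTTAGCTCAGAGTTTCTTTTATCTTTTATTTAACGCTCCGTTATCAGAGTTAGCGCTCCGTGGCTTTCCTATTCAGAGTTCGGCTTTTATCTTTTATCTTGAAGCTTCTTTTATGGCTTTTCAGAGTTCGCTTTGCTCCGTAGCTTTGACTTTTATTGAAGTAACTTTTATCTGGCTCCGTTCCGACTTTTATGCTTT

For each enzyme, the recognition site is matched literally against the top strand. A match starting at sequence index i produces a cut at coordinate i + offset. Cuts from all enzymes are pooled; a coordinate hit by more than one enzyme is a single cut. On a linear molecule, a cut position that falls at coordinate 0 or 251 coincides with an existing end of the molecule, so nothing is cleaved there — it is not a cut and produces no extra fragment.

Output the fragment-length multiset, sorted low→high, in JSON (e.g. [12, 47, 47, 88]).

Scan for sites:
  ZebI TCAGAGTT/0: at [27, 59, 96, 125, 173] ⇒ [27, 59, 96, 125, 173]
  SqiVI GCTTT/5: at [115, 135, 168, 182, 195, 246] ⇒ [120, 140, 173, 187, 200] (position 251 is a terminus of the linear molecule — no cut)
  FykIX CTTTTAT/7: at [16, 40, 68, 75, 136, 143, 160, 202, 217, 239] ⇒ [23, 47, 75, 82, 143, 150, 167, 209, 224, 246]
  NpsX GCTCCGT/5: at [48, 87, 107, 187, 227] ⇒ [53, 92, 112, 192, 232]

All cut coordinates (distinct, sorted): [23, 27, 47, 53, 59, 75, 82, 92, 96, 112, 120, 125, 140, 143, 150, 167, 173, 187, 192, 200, 209, 224, 232, 246]

Fragments:
  [0,23): 23 bp
  [23,27): 4 bp
  [27,47): 20 bp
  [47,53): 6 bp
  [53,59): 6 bp
  [59,75): 16 bp
  [75,82): 7 bp
  [82,92): 10 bp
  [92,96): 4 bp
  [96,112): 16 bp
  [112,120): 8 bp
  [120,125): 5 bp
  [125,140): 15 bp
  [140,143): 3 bp
  [143,150): 7 bp
  [150,167): 17 bp
  [167,173): 6 bp
  [173,187): 14 bp
  [187,192): 5 bp
  [192,200): 8 bp
  [200,209): 9 bp
  [209,224): 15 bp
  [224,232): 8 bp
  [232,246): 14 bp
  [246,251): 5 bp

[3,4,4,5,5,5,6,6,6,7,7,8,8,8,9,10,14,14,15,15,16,16,17,20,23]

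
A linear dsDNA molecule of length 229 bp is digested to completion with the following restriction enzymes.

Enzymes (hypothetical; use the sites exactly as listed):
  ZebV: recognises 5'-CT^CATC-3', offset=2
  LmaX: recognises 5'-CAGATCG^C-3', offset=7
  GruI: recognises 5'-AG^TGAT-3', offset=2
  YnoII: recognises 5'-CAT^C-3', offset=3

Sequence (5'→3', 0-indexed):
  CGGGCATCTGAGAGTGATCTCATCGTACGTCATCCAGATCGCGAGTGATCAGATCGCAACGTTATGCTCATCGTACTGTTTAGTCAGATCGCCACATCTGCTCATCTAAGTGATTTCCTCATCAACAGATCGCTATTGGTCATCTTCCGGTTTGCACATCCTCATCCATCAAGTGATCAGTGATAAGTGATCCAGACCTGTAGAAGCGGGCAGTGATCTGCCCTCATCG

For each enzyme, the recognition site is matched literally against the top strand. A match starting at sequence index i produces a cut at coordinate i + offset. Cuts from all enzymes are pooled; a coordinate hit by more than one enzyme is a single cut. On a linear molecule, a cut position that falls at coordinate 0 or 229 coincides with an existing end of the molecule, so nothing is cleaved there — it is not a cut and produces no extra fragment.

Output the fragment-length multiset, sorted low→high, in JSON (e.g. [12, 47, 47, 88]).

[2,3,3,3,3,3,3,3,4,4,4,5,5,6,6,7,7,7,7,8,9,10,10,11,11,11,12,16,20,26]

Per-enzyme occurrences:
  ZebV CTCATC/2: at [18, 66, 100, 117, 160, 222] ⇒ [20, 68, 102, 119, 162, 224]
  LmaX CAGATCGC/7: at [34, 49, 84, 125] ⇒ [41, 56, 91, 132]
  GruI AGTGAT/2: at [12, 43, 108, 171, 178, 185, 211] ⇒ [14, 45, 110, 173, 180, 187, 213]
  YnoII CATC/3: at [4, 20, 30, 68, 94, 102, 119, 140, 156, 162, 166, 224] ⇒ [7, 23, 33, 71, 97, 105, 122, 143, 159, 165, 169, 227]

All cut coordinates (distinct, sorted): [7, 14, 20, 23, 33, 41, 45, 56, 68, 71, 91, 97, 102, 105, 110, 119, 122, 132, 143, 159, 162, 165, 169, 173, 180, 187, 213, 224, 227]

Fragments:
  [0,7): 7 bp
  [7,14): 7 bp
  [14,20): 6 bp
  [20,23): 3 bp
  [23,33): 10 bp
  [33,41): 8 bp
  [41,45): 4 bp
  [45,56): 11 bp
  [56,68): 12 bp
  [68,71): 3 bp
  [71,91): 20 bp
  [91,97): 6 bp
  [97,102): 5 bp
  [102,105): 3 bp
  [105,110): 5 bp
  [110,119): 9 bp
  [119,122): 3 bp
  [122,132): 10 bp
  [132,143): 11 bp
  [143,159): 16 bp
  [159,162): 3 bp
  [162,165): 3 bp
  [165,169): 4 bp
  [169,173): 4 bp
  [173,180): 7 bp
  [180,187): 7 bp
  [187,213): 26 bp
  [213,224): 11 bp
  [224,227): 3 bp
  [227,229): 2 bp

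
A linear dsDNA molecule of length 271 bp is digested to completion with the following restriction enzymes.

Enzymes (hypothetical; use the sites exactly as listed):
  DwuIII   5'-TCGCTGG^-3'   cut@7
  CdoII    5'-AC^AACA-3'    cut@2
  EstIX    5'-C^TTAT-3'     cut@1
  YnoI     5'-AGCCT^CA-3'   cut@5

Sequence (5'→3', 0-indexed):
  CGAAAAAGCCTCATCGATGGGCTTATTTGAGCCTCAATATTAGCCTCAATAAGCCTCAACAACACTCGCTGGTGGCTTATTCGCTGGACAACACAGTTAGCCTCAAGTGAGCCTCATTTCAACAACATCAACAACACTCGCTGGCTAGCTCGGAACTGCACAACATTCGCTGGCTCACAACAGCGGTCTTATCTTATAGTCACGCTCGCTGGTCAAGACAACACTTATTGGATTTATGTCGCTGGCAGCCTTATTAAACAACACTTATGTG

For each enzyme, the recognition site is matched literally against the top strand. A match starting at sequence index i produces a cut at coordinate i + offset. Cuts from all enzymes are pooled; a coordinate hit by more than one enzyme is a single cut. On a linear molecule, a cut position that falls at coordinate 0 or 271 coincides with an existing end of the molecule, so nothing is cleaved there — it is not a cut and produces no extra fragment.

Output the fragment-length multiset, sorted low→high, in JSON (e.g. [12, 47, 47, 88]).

[2,4,4,5,5,5,5,5,7,7,9,9,9,10,10,11,11,11,11,12,12,12,12,12,14,17,19,21]

Per-enzyme occurrences:
  DwuIII TCGCTGG/7: at [65, 80, 137, 166, 205, 238] ⇒ [72, 87, 144, 173, 212, 245]
  CdoII ACAACA/2: at [58, 87, 121, 130, 159, 176, 217, 257] ⇒ [60, 89, 123, 132, 161, 178, 219, 259]
  EstIX CTTAT/1: at [21, 75, 187, 192, 223, 249, 263] ⇒ [22, 76, 188, 193, 224, 250, 264]
  YnoI AGCCTCA/5: at [6, 29, 41, 51, 98, 109] ⇒ [11, 34, 46, 56, 103, 114]

All cut coordinates (distinct, sorted): [11, 22, 34, 46, 56, 60, 72, 76, 87, 89, 103, 114, 123, 132, 144, 161, 173, 178, 188, 193, 212, 219, 224, 245, 250, 259, 264]

Fragments:
  [0,11): 11 bp
  [11,22): 11 bp
  [22,34): 12 bp
  [34,46): 12 bp
  [46,56): 10 bp
  [56,60): 4 bp
  [60,72): 12 bp
  [72,76): 4 bp
  [76,87): 11 bp
  [87,89): 2 bp
  [89,103): 14 bp
  [103,114): 11 bp
  [114,123): 9 bp
  [123,132): 9 bp
  [132,144): 12 bp
  [144,161): 17 bp
  [161,173): 12 bp
  [173,178): 5 bp
  [178,188): 10 bp
  [188,193): 5 bp
  [193,212): 19 bp
  [212,219): 7 bp
  [219,224): 5 bp
  [224,245): 21 bp
  [245,250): 5 bp
  [250,259): 9 bp
  [259,264): 5 bp
  [264,271): 7 bp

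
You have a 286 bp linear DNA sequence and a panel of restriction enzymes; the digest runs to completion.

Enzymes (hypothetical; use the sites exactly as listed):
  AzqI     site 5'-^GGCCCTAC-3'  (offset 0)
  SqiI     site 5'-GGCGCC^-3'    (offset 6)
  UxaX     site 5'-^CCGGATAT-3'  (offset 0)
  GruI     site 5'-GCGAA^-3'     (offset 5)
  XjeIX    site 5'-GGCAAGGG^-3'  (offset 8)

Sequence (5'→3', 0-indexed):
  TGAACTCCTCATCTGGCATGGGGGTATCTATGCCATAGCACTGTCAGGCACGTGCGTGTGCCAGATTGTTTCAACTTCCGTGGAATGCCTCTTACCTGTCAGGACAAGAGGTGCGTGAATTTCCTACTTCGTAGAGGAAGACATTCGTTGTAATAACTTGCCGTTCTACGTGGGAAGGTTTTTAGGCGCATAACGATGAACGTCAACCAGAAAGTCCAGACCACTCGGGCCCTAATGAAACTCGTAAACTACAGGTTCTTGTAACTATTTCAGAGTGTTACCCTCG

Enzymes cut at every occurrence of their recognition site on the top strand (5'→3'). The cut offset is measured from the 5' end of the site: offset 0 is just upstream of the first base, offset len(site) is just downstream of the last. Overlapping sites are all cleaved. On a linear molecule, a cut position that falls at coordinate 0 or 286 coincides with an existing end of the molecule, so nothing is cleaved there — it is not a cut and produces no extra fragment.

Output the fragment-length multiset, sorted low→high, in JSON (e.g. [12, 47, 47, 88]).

Per-enzyme occurrences:
  AzqI (GGCCCTAC, off=0): no sites
  SqiI (GGCGCC, off=6): no sites
  UxaX (CCGGATAT, off=0): no sites
  GruI (GCGAA, off=5): no sites
  XjeIX (GGCAAGGG, off=8): no sites

All cut coordinates (distinct, sorted): ∅

Fragment lengths:
  no cuts → one linear fragment of 286 bp

[286]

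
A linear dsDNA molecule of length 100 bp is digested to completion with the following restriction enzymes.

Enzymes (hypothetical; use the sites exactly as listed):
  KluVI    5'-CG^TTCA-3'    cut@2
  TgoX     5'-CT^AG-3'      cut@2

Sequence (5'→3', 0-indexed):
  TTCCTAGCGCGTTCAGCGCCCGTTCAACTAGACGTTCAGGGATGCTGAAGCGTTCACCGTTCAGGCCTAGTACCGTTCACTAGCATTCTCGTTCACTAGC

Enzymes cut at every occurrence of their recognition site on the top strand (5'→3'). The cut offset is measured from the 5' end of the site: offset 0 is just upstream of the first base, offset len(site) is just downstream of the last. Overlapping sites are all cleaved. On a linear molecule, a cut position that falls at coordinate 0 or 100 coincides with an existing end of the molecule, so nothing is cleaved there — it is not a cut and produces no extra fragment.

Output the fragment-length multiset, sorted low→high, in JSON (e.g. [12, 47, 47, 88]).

[3,5,5,6,6,6,7,7,7,9,10,11,18]

Per-enzyme occurrences:
  KluVI (CGTTCA, off=2): starts [9, 20, 32, 50, 57, 73, 89] → cuts [11, 22, 34, 52, 59, 75, 91]
  TgoX (CTAG, off=2): starts [3, 27, 66, 79, 95] → cuts [5, 29, 68, 81, 97]

All cut coordinates (distinct, sorted): [5, 11, 22, 29, 34, 52, 59, 68, 75, 81, 91, 97]

Fragment lengths:
  [0,5): 5 bp
  [5,11): 6 bp
  [11,22): 11 bp
  [22,29): 7 bp
  [29,34): 5 bp
  [34,52): 18 bp
  [52,59): 7 bp
  [59,68): 9 bp
  [68,75): 7 bp
  [75,81): 6 bp
  [81,91): 10 bp
  [91,97): 6 bp
  [97,100): 3 bp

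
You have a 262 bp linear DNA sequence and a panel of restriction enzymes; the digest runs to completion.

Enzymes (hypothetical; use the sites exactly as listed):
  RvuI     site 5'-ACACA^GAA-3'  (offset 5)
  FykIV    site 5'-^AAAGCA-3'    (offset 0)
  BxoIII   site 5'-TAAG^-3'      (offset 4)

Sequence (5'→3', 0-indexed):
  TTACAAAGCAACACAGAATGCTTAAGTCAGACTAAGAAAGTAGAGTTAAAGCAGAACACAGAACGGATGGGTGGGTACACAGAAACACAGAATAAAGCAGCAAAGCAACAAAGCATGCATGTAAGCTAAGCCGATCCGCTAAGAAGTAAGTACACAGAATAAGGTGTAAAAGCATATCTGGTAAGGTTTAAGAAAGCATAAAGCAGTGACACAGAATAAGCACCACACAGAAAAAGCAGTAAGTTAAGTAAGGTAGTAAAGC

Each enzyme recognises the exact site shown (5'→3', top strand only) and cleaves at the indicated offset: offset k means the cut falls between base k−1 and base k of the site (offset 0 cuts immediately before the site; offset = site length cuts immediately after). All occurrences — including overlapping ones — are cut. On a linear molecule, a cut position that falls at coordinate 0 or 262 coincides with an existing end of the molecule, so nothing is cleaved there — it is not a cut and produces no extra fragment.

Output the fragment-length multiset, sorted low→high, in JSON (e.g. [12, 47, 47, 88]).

Scan for sites:
  RvuI (ACACAGAA, off=5): starts [10, 55, 76, 84, 151, 208, 224] → cuts [15, 60, 81, 89, 156, 213, 229]
  FykIV (AAAGCA, off=0): starts [4, 47, 93, 101, 109, 168, 192, 199, 232] → cuts [4, 47, 93, 101, 109, 168, 192, 199, 232]
  BxoIII (TAAG, off=4): starts [22, 32, 121, 126, 139, 146, 159, 181, 188, 216, 239, 244, 248] → cuts [26, 36, 125, 130, 143, 150, 163, 185, 192, 220, 243, 248, 252]

Pooled cuts: [4, 15, 26, 36, 47, 60, 81, 89, 93, 101, 109, 125, 130, 143, 150, 156, 163, 168, 185, 192, 199, 213, 220, 229, 232, 243, 248, 252]

Fragments:
  [0,4): 4 bp
  [4,15): 11 bp
  [15,26): 11 bp
  [26,36): 10 bp
  [36,47): 11 bp
  [47,60): 13 bp
  [60,81): 21 bp
  [81,89): 8 bp
  [89,93): 4 bp
  [93,101): 8 bp
  [101,109): 8 bp
  [109,125): 16 bp
  [125,130): 5 bp
  [130,143): 13 bp
  [143,150): 7 bp
  [150,156): 6 bp
  [156,163): 7 bp
  [163,168): 5 bp
  [168,185): 17 bp
  [185,192): 7 bp
  [192,199): 7 bp
  [199,213): 14 bp
  [213,220): 7 bp
  [220,229): 9 bp
  [229,232): 3 bp
  [232,243): 11 bp
  [243,248): 5 bp
  [248,252): 4 bp
  [252,262): 10 bp

[3,4,4,4,5,5,5,6,7,7,7,7,7,8,8,8,9,10,10,11,11,11,11,13,13,14,16,17,21]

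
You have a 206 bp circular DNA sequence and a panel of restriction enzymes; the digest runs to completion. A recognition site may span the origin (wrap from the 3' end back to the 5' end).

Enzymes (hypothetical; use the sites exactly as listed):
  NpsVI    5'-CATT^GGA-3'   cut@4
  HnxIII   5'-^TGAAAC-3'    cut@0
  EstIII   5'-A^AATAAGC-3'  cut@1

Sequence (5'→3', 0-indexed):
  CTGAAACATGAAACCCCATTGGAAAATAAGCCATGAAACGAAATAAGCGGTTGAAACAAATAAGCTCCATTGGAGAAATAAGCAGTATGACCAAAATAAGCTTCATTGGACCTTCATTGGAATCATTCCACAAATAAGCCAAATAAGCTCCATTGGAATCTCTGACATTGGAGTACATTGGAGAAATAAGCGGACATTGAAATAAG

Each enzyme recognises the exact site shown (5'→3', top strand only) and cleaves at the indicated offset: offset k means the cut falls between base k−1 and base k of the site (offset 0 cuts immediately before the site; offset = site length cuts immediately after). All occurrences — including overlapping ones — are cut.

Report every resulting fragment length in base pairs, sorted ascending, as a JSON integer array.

[4,5,5,7,7,7,8,9,9,10,10,11,12,13,13,13,14,15,16,18]

Scan for sites:
  NpsVI CATTGGA/4: at [16, 67, 103, 114, 150, 165, 175] ⇒ [20, 71, 107, 118, 154, 169, 179]
  HnxIII TGAAAC/0: at [1, 8, 33, 51] ⇒ [1, 8, 33, 51]
  EstIII AAATAAGC/1: at [23, 40, 57, 75, 93, 131, 140, 183, 199] ⇒ [24, 41, 58, 76, 94, 132, 141, 184, 200]

All cut coordinates (distinct, sorted): [1, 8, 20, 24, 33, 41, 51, 58, 71, 76, 94, 107, 118, 132, 141, 154, 169, 179, 184, 200]

Fragment lengths:
  1→8: 7 bp
  8→20: 12 bp
  20→24: 4 bp
  24→33: 9 bp
  33→41: 8 bp
  41→51: 10 bp
  51→58: 7 bp
  58→71: 13 bp
  71→76: 5 bp
  76→94: 18 bp
  94→107: 13 bp
  107→118: 11 bp
  118→132: 14 bp
  132→141: 9 bp
  141→154: 13 bp
  154→169: 15 bp
  169→179: 10 bp
  179→184: 5 bp
  184→200: 16 bp
  200→1 (wrap): 206-200+1 = 7 bp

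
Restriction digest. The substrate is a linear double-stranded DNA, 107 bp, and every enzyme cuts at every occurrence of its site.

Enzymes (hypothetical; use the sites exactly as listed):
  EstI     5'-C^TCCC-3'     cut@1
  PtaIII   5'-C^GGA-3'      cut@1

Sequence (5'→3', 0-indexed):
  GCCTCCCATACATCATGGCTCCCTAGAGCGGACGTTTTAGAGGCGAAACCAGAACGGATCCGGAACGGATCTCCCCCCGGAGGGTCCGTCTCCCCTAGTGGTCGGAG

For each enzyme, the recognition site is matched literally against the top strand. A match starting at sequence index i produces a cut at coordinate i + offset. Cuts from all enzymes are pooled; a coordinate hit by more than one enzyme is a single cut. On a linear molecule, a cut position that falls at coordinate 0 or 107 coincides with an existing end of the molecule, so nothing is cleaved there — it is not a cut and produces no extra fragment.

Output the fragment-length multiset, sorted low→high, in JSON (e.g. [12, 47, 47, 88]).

[3,4,5,5,6,7,10,12,13,16,26]

Per-enzyme occurrences:
  EstI (CTCCC, off=1): starts [2, 18, 70, 89] → cuts [3, 19, 71, 90]
  PtaIII (CGGA, off=1): starts [28, 54, 60, 65, 77, 102] → cuts [29, 55, 61, 66, 78, 103]

Pooled cuts: [3, 19, 29, 55, 61, 66, 71, 78, 90, 103]

Fragment lengths:
  [0,3): 3 bp
  [3,19): 16 bp
  [19,29): 10 bp
  [29,55): 26 bp
  [55,61): 6 bp
  [61,66): 5 bp
  [66,71): 5 bp
  [71,78): 7 bp
  [78,90): 12 bp
  [90,103): 13 bp
  [103,107): 4 bp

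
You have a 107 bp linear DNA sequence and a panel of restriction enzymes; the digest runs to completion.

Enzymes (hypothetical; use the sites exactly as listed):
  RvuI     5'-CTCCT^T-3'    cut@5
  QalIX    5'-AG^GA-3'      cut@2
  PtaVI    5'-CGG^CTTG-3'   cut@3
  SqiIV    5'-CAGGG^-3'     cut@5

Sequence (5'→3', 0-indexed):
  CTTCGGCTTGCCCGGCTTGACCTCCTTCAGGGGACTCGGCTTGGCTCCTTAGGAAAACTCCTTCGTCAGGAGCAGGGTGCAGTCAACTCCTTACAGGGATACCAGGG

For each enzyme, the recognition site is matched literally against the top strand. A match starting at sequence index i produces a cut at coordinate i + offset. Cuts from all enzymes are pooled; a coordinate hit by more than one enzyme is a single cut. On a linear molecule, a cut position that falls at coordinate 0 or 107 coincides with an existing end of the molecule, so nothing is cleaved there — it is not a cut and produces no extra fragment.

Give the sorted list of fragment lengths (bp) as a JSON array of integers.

[3,6,6,7,7,7,8,9,9,10,10,11,14]

Per-enzyme occurrences:
  RvuI (CTCCTT, off=5): starts [21, 44, 57, 86] → cuts [26, 49, 62, 91]
  QalIX (AGGA, off=2): starts [50, 67] → cuts [52, 69]
  PtaVI (CGGCTTG, off=3): starts [3, 12, 36] → cuts [6, 15, 39]
  SqiIV (CAGGG, off=5): starts [27, 72, 93, 102] → cuts [32, 77, 98] (position 107 is a terminus of the linear molecule — no cut)

Pooled cuts: [6, 15, 26, 32, 39, 49, 52, 62, 69, 77, 91, 98]

Fragments:
  [0,6): 6 bp
  [6,15): 9 bp
  [15,26): 11 bp
  [26,32): 6 bp
  [32,39): 7 bp
  [39,49): 10 bp
  [49,52): 3 bp
  [52,62): 10 bp
  [62,69): 7 bp
  [69,77): 8 bp
  [77,91): 14 bp
  [91,98): 7 bp
  [98,107): 9 bp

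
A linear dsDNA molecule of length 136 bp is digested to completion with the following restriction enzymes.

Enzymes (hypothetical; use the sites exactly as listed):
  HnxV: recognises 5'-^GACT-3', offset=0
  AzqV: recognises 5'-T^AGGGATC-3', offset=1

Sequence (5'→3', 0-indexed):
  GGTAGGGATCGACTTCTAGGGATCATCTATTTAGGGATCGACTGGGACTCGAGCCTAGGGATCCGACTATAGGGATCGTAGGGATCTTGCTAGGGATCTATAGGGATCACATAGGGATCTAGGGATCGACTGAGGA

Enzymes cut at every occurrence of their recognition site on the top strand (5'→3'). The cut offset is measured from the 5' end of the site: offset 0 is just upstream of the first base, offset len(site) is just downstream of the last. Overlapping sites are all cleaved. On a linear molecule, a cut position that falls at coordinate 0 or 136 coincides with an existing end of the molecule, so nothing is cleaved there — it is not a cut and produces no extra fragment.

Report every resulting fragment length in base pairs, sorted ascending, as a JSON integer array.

Per-enzyme occurrences:
  HnxV (GACT, off=0): starts [10, 39, 45, 64, 127] → cuts [10, 39, 45, 64, 127]
  AzqV (TAGGGATC, off=1): starts [2, 16, 31, 55, 69, 78, 90, 100, 111, 119] → cuts [3, 17, 32, 56, 70, 79, 91, 101, 112, 120]

Pooled cuts: [3, 10, 17, 32, 39, 45, 56, 64, 70, 79, 91, 101, 112, 120, 127]

Fragment lengths:
  [0,3): 3 bp
  [3,10): 7 bp
  [10,17): 7 bp
  [17,32): 15 bp
  [32,39): 7 bp
  [39,45): 6 bp
  [45,56): 11 bp
  [56,64): 8 bp
  [64,70): 6 bp
  [70,79): 9 bp
  [79,91): 12 bp
  [91,101): 10 bp
  [101,112): 11 bp
  [112,120): 8 bp
  [120,127): 7 bp
  [127,136): 9 bp

[3,6,6,7,7,7,7,8,8,9,9,10,11,11,12,15]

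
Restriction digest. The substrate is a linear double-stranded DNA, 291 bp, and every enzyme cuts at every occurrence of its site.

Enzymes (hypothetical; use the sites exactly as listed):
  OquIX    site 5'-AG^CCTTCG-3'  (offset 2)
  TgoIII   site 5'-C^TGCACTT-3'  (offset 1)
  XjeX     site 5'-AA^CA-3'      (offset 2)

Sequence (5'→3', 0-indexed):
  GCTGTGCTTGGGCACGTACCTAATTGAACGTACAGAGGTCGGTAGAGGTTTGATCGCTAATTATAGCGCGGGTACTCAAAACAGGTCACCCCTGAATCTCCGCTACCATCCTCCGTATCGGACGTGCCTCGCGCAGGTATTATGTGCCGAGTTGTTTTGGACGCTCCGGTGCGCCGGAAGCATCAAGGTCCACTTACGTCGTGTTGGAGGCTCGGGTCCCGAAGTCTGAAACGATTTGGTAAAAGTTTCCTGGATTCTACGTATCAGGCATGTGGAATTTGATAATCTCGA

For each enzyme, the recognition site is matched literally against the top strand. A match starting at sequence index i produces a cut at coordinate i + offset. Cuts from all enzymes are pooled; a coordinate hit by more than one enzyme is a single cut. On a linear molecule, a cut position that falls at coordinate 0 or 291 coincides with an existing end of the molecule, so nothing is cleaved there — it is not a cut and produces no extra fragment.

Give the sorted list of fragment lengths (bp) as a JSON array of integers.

Scan for sites:
  OquIX (AGCCTTCG, off=2): no sites
  TgoIII (CTGCACTT, off=1): no sites
  XjeX (AACA, off=2): starts [79] → cuts [81]

All cut coordinates (distinct, sorted): [81]

Fragment lengths:
  [0,81): 81 bp
  [81,291): 210 bp

[81,210]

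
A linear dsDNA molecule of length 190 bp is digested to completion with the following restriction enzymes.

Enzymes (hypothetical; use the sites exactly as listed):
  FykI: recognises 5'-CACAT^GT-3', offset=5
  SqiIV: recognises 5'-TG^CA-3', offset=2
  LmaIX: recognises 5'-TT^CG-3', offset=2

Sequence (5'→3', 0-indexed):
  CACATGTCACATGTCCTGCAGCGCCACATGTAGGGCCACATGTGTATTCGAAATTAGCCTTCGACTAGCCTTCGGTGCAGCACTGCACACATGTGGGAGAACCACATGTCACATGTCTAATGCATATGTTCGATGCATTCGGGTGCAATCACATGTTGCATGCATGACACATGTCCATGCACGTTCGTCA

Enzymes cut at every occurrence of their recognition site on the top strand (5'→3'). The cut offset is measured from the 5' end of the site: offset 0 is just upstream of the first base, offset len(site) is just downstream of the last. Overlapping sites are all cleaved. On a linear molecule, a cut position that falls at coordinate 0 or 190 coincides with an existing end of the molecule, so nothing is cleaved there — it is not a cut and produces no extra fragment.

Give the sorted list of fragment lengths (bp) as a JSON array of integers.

Site scan:
  FykI CACATGT/5: at [0, 7, 24, 36, 87, 102, 109, 149, 167] ⇒ [5, 12, 29, 41, 92, 107, 114, 154, 172]
  SqiIV TGCA/2: at [16, 75, 83, 120, 133, 143, 156, 160, 177] ⇒ [18, 77, 85, 122, 135, 145, 158, 162, 179]
  LmaIX TTCG/2: at [46, 59, 70, 128, 137, 183] ⇒ [48, 61, 72, 130, 139, 185]

Pooled cuts: [5, 12, 18, 29, 41, 48, 61, 72, 77, 85, 92, 107, 114, 122, 130, 135, 139, 145, 154, 158, 162, 172, 179, 185]

Fragment lengths:
  [0,5): 5 bp
  [5,12): 7 bp
  [12,18): 6 bp
  [18,29): 11 bp
  [29,41): 12 bp
  [41,48): 7 bp
  [48,61): 13 bp
  [61,72): 11 bp
  [72,77): 5 bp
  [77,85): 8 bp
  [85,92): 7 bp
  [92,107): 15 bp
  [107,114): 7 bp
  [114,122): 8 bp
  [122,130): 8 bp
  [130,135): 5 bp
  [135,139): 4 bp
  [139,145): 6 bp
  [145,154): 9 bp
  [154,158): 4 bp
  [158,162): 4 bp
  [162,172): 10 bp
  [172,179): 7 bp
  [179,185): 6 bp
  [185,190): 5 bp

[4,4,4,5,5,5,5,6,6,6,7,7,7,7,7,8,8,8,9,10,11,11,12,13,15]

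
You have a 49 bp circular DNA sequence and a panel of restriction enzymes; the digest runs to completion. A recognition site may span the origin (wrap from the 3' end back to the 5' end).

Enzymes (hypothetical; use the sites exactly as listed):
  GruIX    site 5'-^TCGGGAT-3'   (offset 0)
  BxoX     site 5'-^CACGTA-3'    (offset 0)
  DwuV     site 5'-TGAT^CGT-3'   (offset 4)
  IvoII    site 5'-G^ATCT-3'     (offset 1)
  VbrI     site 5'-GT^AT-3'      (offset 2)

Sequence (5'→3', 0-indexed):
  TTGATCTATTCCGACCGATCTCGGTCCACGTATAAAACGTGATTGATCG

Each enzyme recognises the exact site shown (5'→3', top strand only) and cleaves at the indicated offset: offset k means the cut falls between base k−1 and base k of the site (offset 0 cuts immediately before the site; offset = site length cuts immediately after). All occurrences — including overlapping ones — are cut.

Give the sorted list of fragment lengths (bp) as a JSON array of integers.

Site scan:
  GruIX (TCGGGAT, off=0): no sites
  BxoX (CACGTA, off=0): starts [26] → cuts [26]
  DwuV (TGATCGT, off=4): starts [43] → cuts [47]
  IvoII (GATCT, off=1): starts [2, 16] → cuts [3, 17]
  VbrI (GTAT, off=2): starts [29] → cuts [31]

Pooled cuts: [3, 17, 26, 31, 47]

Fragments:
  3→17: 14 bp
  17→26: 9 bp
  26→31: 5 bp
  31→47: 16 bp
  47→3 (wrap): 49-47+3 = 5 bp

[5,5,9,14,16]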